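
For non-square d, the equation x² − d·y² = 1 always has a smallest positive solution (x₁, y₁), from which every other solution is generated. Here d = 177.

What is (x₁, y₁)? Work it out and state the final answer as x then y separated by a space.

62423 4692

√177 → a₀=13, period (3,3,2,8,2,3,3,26); ℓ=8 even so k=7
a_0=13:  p_0=13·1+0=13,  q_0=13·0+1=1
a_1=3:  p_1=3·13+1=40,  q_1=3·1+0=3
a_2=3:  p_2=3·40+13=133,  q_2=3·3+1=10
a_3=2:  p_3=2·133+40=306,  q_3=2·10+3=23
a_4=8:  p_4=8·306+133=2581,  q_4=8·23+10=194
a_5=2:  p_5=2·2581+306=5468,  q_5=2·194+23=411
a_6=3:  p_6=3·5468+2581=18985,  q_6=3·411+194=1427
a_7=3:  p_7=3·18985+5468=62423,  q_7=3·1427+411=4692
→ (62423, 4692).  Check: 62423²=3896630929, 177·4692²=3896630928, difference 1.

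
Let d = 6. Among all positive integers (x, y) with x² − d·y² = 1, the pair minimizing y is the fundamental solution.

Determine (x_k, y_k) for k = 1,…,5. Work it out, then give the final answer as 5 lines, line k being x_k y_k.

5 2
49 20
485 198
4801 1960
47525 19402

[2; 2,4] for √6; ℓ=2 ⇒ convergent index 1
a_0=2:  p_0=2·1+0=2,  q_0=2·0+1=1
a_1=2:  p_1=2·2+1=5,  q_1=2·1+0=2
fundamental: x₁=5, y₁=2  (since 25 − 6·4 = 1)
n=2: (5,2)∘(5,2) = (5·5+6·2·2, 5·2+2·5) = (49,20)
n=3: (49,20)∘(5,2) = (5·49+6·2·20, 5·20+2·49) = (485,198)
n=4: (485,198)∘(5,2) = (5·485+6·2·198, 5·198+2·485) = (4801,1960)
n=5: (4801,1960)∘(5,2) = (5·4801+6·2·1960, 5·1960+2·4801) = (47525,19402)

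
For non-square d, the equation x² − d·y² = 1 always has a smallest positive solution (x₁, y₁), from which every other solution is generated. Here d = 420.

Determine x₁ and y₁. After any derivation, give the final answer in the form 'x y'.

41 2

d=420: √d = [20; 2,40] (ℓ=2, even), read p_1/q_1
i=0: a=20 ⇒ p=20, q=1
i=1: a=2 ⇒ p=41, q=2
→ (41, 2).  Check: 41²=1681, 420·2²=1680, difference 1.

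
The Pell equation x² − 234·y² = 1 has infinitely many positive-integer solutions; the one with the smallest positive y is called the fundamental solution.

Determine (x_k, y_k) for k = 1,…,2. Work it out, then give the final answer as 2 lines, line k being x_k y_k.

5201 340
54100801 3536680

√234 → a₀=15, period (3,2,1,2,1,2,3,30); ℓ=8 even so k=7
k=0  a_k=15  p_k/q_k = 15/1
…
k=2  a_k=2  p_k/q_k = 107/7
k=3  a_k=1  p_k/q_k = 153/10
…
k=5  a_k=1  p_k/q_k = 566/37
k=6  a_k=2  p_k/q_k = 1545/101
k=7  a_k=3  p_k/q_k = 5201/340
fundamental: x₁=5201, y₁=340  (since 27050401 − 234·115600 = 1)
(5201+340√234)^2 = 54100801 + 3536680√234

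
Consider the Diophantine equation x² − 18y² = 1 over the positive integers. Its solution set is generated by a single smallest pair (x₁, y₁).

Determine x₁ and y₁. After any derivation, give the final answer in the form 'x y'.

[4; 4,8] for √18; ℓ=2 ⇒ convergent index 1
step 0: (4, 1)  from 4·(1,0) + (0,1)
step 1: (17, 4)  from 4·(4,1) + (1,0)
fundamental: x₁=17, y₁=4  (since 289 − 18·16 = 1)

17 4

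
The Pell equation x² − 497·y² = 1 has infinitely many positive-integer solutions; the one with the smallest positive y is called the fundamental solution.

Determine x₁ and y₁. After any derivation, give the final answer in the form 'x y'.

1201887 53912

√497 = [22; 3,2,2,5,6,5,2,2,3,44, …], period ℓ=10 (even) → k=9
i=0: a=22 ⇒ p=22, q=1
…
i=2: a=2 ⇒ p=156, q=7
…
i=4: a=5 ⇒ p=2051, q=92
i=5: a=6 ⇒ p=12685, q=569
i=6: a=5 ⇒ p=65476, q=2937
i=7: a=2 ⇒ p=143637, q=6443
i=8: a=2 ⇒ p=352750, q=15823
i=9: a=3 ⇒ p=1201887, q=53912
(x₁, y₁) = (1201887, 53912);  1201887² − 497·53912² = 1 ✓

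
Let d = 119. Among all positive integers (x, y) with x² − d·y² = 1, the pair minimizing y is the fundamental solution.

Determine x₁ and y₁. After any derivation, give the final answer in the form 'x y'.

√119 = [10; 1,9,1,20, …], period ℓ=4 (even) → k=3
k=0  a_k=10  p_k/q_k = 10/1
k=1  a_k=1  p_k/q_k = 11/1
k=2  a_k=9  p_k/q_k = 109/10
k=3  a_k=1  p_k/q_k = 120/11
(x₁, y₁) = (120, 11);  120² − 119·11² = 1 ✓

120 11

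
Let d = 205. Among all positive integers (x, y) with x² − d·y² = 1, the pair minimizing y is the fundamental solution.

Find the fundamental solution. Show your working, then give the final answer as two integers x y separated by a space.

√205 = [14; 3,6,1,4,1,6,3,28, …], period ℓ=8 (even) → k=7
step 0: (14, 1)  from 14·(1,0) + (0,1)
step 1: (43, 3)  from 3·(14,1) + (1,0)
…
step 3: (315, 22)  from 1·(272,19) + (43,3)
step 4: (1532, 107)  from 4·(315,22) + (272,19)
step 5: (1847, 129)  from 1·(1532,107) + (315,22)
step 6: (12614, 881)  from 6·(1847,129) + (1532,107)
step 7: (39689, 2772)  from 3·(12614,881) + (1847,129)
(x₁, y₁) = (39689, 2772);  39689² − 205·2772² = 1 ✓

39689 2772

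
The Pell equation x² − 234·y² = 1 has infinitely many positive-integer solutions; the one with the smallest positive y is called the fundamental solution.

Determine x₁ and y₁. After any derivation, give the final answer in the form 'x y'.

√234 → a₀=15, period (3,2,1,2,1,2,3,30); ℓ=8 even so k=7
a_0=15:  p_0=15·1+0=15,  q_0=15·0+1=1
…
a_2=2:  p_2=2·46+15=107,  q_2=2·3+1=7
a_3=1:  p_3=1·107+46=153,  q_3=1·7+3=10
a_4=2:  p_4=2·153+107=413,  q_4=2·10+7=27
a_5=1:  p_5=1·413+153=566,  q_5=1·27+10=37
a_6=2:  p_6=2·566+413=1545,  q_6=2·37+27=101
a_7=3:  p_7=3·1545+566=5201,  q_7=3·101+37=340
→ (5201, 340).  Check: 5201²=27050401, 234·340²=27050400, difference 1.

5201 340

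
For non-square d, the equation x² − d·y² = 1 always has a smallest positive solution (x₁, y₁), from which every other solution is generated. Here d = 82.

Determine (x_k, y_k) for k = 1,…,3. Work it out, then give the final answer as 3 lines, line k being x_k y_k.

163 18
53137 5868
17322499 1912950

d=82: √d = [9; 18] (ℓ=1, odd), read p_1/q_1
k=0  a_k=9  p_k/q_k = 9/1
k=1  a_k=18  p_k/q_k = 163/18
(x₁, y₁) = (163, 18);  163² − 82·18² = 1 ✓
(x_2, y_2) = (163·163 + 82·18·18, 163·18 + 18·163) = (53137, 5868)
(x_3, y_3) = (163·53137 + 82·18·5868, 163·5868 + 18·53137) = (17322499, 1912950)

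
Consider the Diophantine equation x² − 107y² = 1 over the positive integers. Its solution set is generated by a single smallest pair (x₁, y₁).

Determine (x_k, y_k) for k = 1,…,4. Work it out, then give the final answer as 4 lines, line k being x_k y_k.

√107 → a₀=10, period (2,1,9,1,2,20); ℓ=6 even so k=5
a_0=10:  p_0=10·1+0=10,  q_0=10·0+1=1
…
a_3=9:  p_3=9·31+21=300,  q_3=9·3+2=29
a_4=1:  p_4=1·300+31=331,  q_4=1·29+3=32
a_5=2:  p_5=2·331+300=962,  q_5=2·32+29=93
(x₁, y₁) = (962, 93);  962² − 107·93² = 1 ✓
n=2: (962,93)∘(962,93) = (962·962+107·93·93, 962·93+93·962) = (1850887,178932)
n=3: (1850887,178932)∘(962,93) = (962·1850887+107·93·178932, 962·178932+93·1850887) = (3561105626,344265075)
n=4: (3561105626,344265075)∘(962,93) = (962·3561105626+107·93·344265075, 962·344265075+93·3561105626) = (6851565373537,662365825368)

962 93
1850887 178932
3561105626 344265075
6851565373537 662365825368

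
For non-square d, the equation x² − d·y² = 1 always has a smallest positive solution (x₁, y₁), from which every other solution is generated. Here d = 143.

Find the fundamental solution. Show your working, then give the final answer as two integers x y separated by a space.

√143 → a₀=11, period (1,22); ℓ=2 even so k=1
step 0: (11, 1)  from 11·(1,0) + (0,1)
step 1: (12, 1)  from 1·(11,1) + (1,0)
→ (12, 1).  Check: 12²=144, 143·1²=143, difference 1.

12 1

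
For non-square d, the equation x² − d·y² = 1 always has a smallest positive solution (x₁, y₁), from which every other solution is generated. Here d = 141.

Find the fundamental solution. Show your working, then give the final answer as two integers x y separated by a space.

95 8

√141 = [11; 1,6,1,22, …], period ℓ=4 (even) → k=3
a_0=11:  p_0=11·1+0=11,  q_0=11·0+1=1
…
a_2=6:  p_2=6·12+11=83,  q_2=6·1+1=7
a_3=1:  p_3=1·83+12=95,  q_3=1·7+1=8
fundamental: x₁=95, y₁=8  (since 9025 − 141·64 = 1)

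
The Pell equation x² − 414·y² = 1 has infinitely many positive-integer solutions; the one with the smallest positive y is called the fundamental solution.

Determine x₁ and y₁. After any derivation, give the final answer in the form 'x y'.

√414 → a₀=20, period (2,1,7,2,7,1,2,40); ℓ=8 even so k=7
step 0: (20, 1)  from 20·(1,0) + (0,1)
…
step 2: (61, 3)  from 1·(41,2) + (20,1)
step 3: (468, 23)  from 7·(61,3) + (41,2)
…
step 5: (7447, 366)  from 7·(997,49) + (468,23)
step 6: (8444, 415)  from 1·(7447,366) + (997,49)
step 7: (24335, 1196)  from 2·(8444,415) + (7447,366)
(x₁, y₁) = (24335, 1196);  24335² − 414·1196² = 1 ✓

24335 1196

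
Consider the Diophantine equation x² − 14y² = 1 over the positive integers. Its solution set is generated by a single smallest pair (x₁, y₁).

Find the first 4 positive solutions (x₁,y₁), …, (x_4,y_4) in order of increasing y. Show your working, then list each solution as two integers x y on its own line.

15 4
449 120
13455 3596
403201 107760

√14 → a₀=3, period (1,2,1,6); ℓ=4 even so k=3
i=0: a=3 ⇒ p=3, q=1
…
i=2: a=2 ⇒ p=11, q=3
i=3: a=1 ⇒ p=15, q=4
fundamental: x₁=15, y₁=4  (since 225 − 14·16 = 1)
k=2:  x_2 = 15·15+14·4·4 = 449,  y_2 = 15·4+4·15 = 120
k=3:  x_3 = 15·449+14·4·120 = 13455,  y_3 = 15·120+4·449 = 3596
k=4:  x_4 = 15·13455+14·4·3596 = 403201,  y_4 = 15·3596+4·13455 = 107760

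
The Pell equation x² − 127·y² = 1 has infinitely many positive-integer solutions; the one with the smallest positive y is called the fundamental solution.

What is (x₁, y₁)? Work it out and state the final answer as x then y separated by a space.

√127 → a₀=11, period (3,1,2,2,7,11,7,2,2,1,3,22); ℓ=12 even so k=11
a_0=11:  p_0=11·1+0=11,  q_0=11·0+1=1
…
a_7=7:  p_7=7·24218+2175=171701,  q_7=7·2149+193=15236
a_8=2:  p_8=2·171701+24218=367620,  q_8=2·15236+2149=32621
…
a_10=1:  p_10=1·906941+367620=1274561,  q_10=1·80478+32621=113099
a_11=3:  p_11=3·1274561+906941=4730624,  q_11=3·113099+80478=419775
fundamental: x₁=4730624, y₁=419775  (since 22378803429376 − 127·176211050625 = 1)

4730624 419775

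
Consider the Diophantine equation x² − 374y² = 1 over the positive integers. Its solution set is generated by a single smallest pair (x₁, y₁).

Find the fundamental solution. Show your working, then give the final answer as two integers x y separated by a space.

√374 → a₀=19, period (2,1,18,1,2,38); ℓ=6 even so k=5
a_0=19:  p_0=19·1+0=19,  q_0=19·0+1=1
a_1=2:  p_1=2·19+1=39,  q_1=2·1+0=2
a_2=1:  p_2=1·39+19=58,  q_2=1·2+1=3
a_3=18:  p_3=18·58+39=1083,  q_3=18·3+2=56
a_4=1:  p_4=1·1083+58=1141,  q_4=1·56+3=59
a_5=2:  p_5=2·1141+1083=3365,  q_5=2·59+56=174
→ (3365, 174).  Check: 3365²=11323225, 374·174²=11323224, difference 1.

3365 174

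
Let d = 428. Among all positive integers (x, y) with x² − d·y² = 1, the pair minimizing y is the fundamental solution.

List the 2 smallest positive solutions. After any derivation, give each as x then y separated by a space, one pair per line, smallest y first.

1850887 89466
6851565373537 331182912684

√428 → a₀=20, period (1,2,4,1,5,10,5,1,4,2,1,40); ℓ=12 even so k=11
step 0: (20, 1)  from 20·(1,0) + (0,1)
step 1: (21, 1)  from 1·(20,1) + (1,0)
step 2: (62, 3)  from 2·(21,1) + (20,1)
…
step 5: (1924, 93)  from 5·(331,16) + (269,13)
…
step 7: (99779, 4823)  from 5·(19571,946) + (1924,93)
step 8: (119350, 5769)  from 1·(99779,4823) + (19571,946)
step 9: (577179, 27899)  from 4·(119350,5769) + (99779,4823)
step 10: (1273708, 61567)  from 2·(577179,27899) + (119350,5769)
step 11: (1850887, 89466)  from 1·(1273708,61567) + (577179,27899)
(x₁, y₁) = (1850887, 89466);  1850887² − 428·89466² = 1 ✓
(x_2, y_2) = (1850887·1850887 + 428·89466·89466, 1850887·89466 + 89466·1850887) = (6851565373537, 331182912684)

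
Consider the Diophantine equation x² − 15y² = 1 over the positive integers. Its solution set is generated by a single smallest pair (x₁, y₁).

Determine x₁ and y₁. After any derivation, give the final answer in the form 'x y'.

4 1

[3; 1,6] for √15; ℓ=2 ⇒ convergent index 1
k=0  a_k=3  p_k/q_k = 3/1
k=1  a_k=1  p_k/q_k = 4/1
fundamental: x₁=4, y₁=1  (since 16 − 15·1 = 1)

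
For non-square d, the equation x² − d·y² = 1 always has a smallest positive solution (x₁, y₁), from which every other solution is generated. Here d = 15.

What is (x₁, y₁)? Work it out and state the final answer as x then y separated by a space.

4 1

[3; 1,6] for √15; ℓ=2 ⇒ convergent index 1
a_0=3:  p_0=3·1+0=3,  q_0=3·0+1=1
a_1=1:  p_1=1·3+1=4,  q_1=1·1+0=1
fundamental: x₁=4, y₁=1  (since 16 − 15·1 = 1)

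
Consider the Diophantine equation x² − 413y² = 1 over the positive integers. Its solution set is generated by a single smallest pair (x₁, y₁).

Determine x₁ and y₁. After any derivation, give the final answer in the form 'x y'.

[20; 3,9,1,4,1,9,3,40] for √413; ℓ=8 ⇒ convergent index 7
i=0: a=20 ⇒ p=20, q=1
i=1: a=3 ⇒ p=61, q=3
i=2: a=9 ⇒ p=569, q=28
i=3: a=1 ⇒ p=630, q=31
i=4: a=4 ⇒ p=3089, q=152
i=5: a=1 ⇒ p=3719, q=183
i=6: a=9 ⇒ p=36560, q=1799
i=7: a=3 ⇒ p=113399, q=5580
→ (113399, 5580).  Check: 113399²=12859333201, 413·5580²=12859333200, difference 1.

113399 5580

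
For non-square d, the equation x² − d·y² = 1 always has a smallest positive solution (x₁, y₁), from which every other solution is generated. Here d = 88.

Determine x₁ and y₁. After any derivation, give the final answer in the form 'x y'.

197 21

√88 → a₀=9, period (2,1,1,1,2,18); ℓ=6 even so k=5
step 0: (9, 1)  from 9·(1,0) + (0,1)
…
step 2: (28, 3)  from 1·(19,2) + (9,1)
step 3: (47, 5)  from 1·(28,3) + (19,2)
step 4: (75, 8)  from 1·(47,5) + (28,3)
step 5: (197, 21)  from 2·(75,8) + (47,5)
→ (197, 21).  Check: 197²=38809, 88·21²=38808, difference 1.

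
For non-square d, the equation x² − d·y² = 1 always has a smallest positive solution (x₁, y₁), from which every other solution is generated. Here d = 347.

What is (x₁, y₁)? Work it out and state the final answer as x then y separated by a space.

641602 34443

√347 → a₀=18, period (1,1,1,2,4,…,1,1,36); ℓ=14 even so k=13
k=0  a_k=18  p_k/q_k = 18/1
k=1  a_k=1  p_k/q_k = 19/1
k=2  a_k=1  p_k/q_k = 37/2
k=3  a_k=1  p_k/q_k = 56/3
k=4  a_k=2  p_k/q_k = 149/8
k=5  a_k=4  p_k/q_k = 652/35
k=6  a_k=1  p_k/q_k = 801/43
k=7  a_k=17  p_k/q_k = 14269/766
k=8  a_k=1  p_k/q_k = 15070/809
k=9  a_k=4  p_k/q_k = 74549/4002
k=10  a_k=2  p_k/q_k = 164168/8813
k=11  a_k=1  p_k/q_k = 238717/12815
k=12  a_k=1  p_k/q_k = 402885/21628
k=13  a_k=1  p_k/q_k = 641602/34443
→ (641602, 34443).  Check: 641602²=411653126404, 347·34443²=411653126403, difference 1.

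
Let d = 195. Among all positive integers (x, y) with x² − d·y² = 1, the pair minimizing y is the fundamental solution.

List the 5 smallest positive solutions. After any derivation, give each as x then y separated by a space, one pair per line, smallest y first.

14 1
391 28
10934 783
305761 21896
8550374 612305

√195 = [13; 1,26, …], period ℓ=2 (even) → k=1
a_0=13:  p_0=13·1+0=13,  q_0=13·0+1=1
a_1=1:  p_1=1·13+1=14,  q_1=1·1+0=1
(x₁, y₁) = (14, 1);  14² − 195·1² = 1 ✓
n=2: (14,1)∘(14,1) = (14·14+195·1·1, 14·1+1·14) = (391,28)
n=3: (391,28)∘(14,1) = (14·391+195·1·28, 14·28+1·391) = (10934,783)
n=4: (10934,783)∘(14,1) = (14·10934+195·1·783, 14·783+1·10934) = (305761,21896)
n=5: (305761,21896)∘(14,1) = (14·305761+195·1·21896, 14·21896+1·305761) = (8550374,612305)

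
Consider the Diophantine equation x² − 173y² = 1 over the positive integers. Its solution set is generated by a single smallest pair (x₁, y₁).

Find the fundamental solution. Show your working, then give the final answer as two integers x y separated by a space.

2499849 190060

d=173: √d = [13; 6,1,1,6,26] (ℓ=5, odd), read p_9/q_9
a_0=13:  p_0=13·1+0=13,  q_0=13·0+1=1
…
a_3=1:  p_3=1·92+79=171,  q_3=1·7+6=13
…
a_7=1:  p_7=1·176552+29239=205791,  q_7=1·13423+2223=15646
a_8=1:  p_8=1·205791+176552=382343,  q_8=1·15646+13423=29069
a_9=6:  p_9=6·382343+205791=2499849,  q_9=6·29069+15646=190060
→ (2499849, 190060).  Check: 2499849²=6249245022801, 173·190060²=6249245022800, difference 1.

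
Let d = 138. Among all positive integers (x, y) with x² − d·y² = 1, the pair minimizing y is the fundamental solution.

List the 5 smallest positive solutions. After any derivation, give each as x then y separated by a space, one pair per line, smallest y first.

[11; 1,2,1,22] for √138; ℓ=4 ⇒ convergent index 3
a_0=11:  p_0=11·1+0=11,  q_0=11·0+1=1
a_1=1:  p_1=1·11+1=12,  q_1=1·1+0=1
a_2=2:  p_2=2·12+11=35,  q_2=2·1+1=3
a_3=1:  p_3=1·35+12=47,  q_3=1·3+1=4
→ (47, 4).  Check: 47²=2209, 138·4²=2208, difference 1.
(x_2, y_2) = (47·47 + 138·4·4, 47·4 + 4·47) = (4417, 376)
(x_3, y_3) = (47·4417 + 138·4·376, 47·376 + 4·4417) = (415151, 35340)
(x_4, y_4) = (47·415151 + 138·4·35340, 47·35340 + 4·415151) = (39019777, 3321584)
(x_5, y_5) = (47·39019777 + 138·4·3321584, 47·3321584 + 4·39019777) = (3667443887, 312193556)

47 4
4417 376
415151 35340
39019777 3321584
3667443887 312193556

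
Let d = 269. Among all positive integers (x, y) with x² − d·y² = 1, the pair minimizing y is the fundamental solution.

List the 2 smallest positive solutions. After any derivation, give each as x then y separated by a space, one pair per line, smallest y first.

d=269: √d = [16; 2,2,32] (ℓ=3, odd), read p_5/q_5
a_0=16:  p_0=16·1+0=16,  q_0=16·0+1=1
…
a_2=2:  p_2=2·33+16=82,  q_2=2·2+1=5
a_3=32:  p_3=32·82+33=2657,  q_3=32·5+2=162
a_4=2:  p_4=2·2657+82=5396,  q_4=2·162+5=329
a_5=2:  p_5=2·5396+2657=13449,  q_5=2·329+162=820
→ (13449, 820).  Check: 13449²=180875601, 269·820²=180875600, difference 1.
(13449+820√269)^2 = 361751201 + 22056360√269

13449 820
361751201 22056360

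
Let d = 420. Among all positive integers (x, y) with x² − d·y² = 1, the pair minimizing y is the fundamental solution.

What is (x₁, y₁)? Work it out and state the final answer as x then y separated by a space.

41 2

√420 → a₀=20, period (2,40); ℓ=2 even so k=1
k=0  a_k=20  p_k/q_k = 20/1
k=1  a_k=2  p_k/q_k = 41/2
→ (41, 2).  Check: 41²=1681, 420·2²=1680, difference 1.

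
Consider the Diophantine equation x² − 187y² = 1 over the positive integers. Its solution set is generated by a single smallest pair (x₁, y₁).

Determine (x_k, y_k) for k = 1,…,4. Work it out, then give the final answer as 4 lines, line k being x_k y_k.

√187 → a₀=13, period (1,2,13,2,1,26); ℓ=6 even so k=5
a_0=13:  p_0=13·1+0=13,  q_0=13·0+1=1
a_1=1:  p_1=1·13+1=14,  q_1=1·1+0=1
a_2=2:  p_2=2·14+13=41,  q_2=2·1+1=3
a_3=13:  p_3=13·41+14=547,  q_3=13·3+1=40
a_4=2:  p_4=2·547+41=1135,  q_4=2·40+3=83
a_5=1:  p_5=1·1135+547=1682,  q_5=1·83+40=123
(x₁, y₁) = (1682, 123);  1682² − 187·123² = 1 ✓
(1682+123√187)^2 = 5658247 + 413772√187
(1682+123√187)^3 = 19034341226 + 1391928885√187
(1682+123√187)^4 = 64031518226017 + 4682448355368√187

1682 123
5658247 413772
19034341226 1391928885
64031518226017 4682448355368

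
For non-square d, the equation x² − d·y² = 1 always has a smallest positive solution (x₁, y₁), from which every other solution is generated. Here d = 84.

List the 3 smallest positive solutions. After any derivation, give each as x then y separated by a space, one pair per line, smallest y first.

55 6
6049 660
665335 72594

d=84: √d = [9; 6,18] (ℓ=2, even), read p_1/q_1
step 0: (9, 1)  from 9·(1,0) + (0,1)
step 1: (55, 6)  from 6·(9,1) + (1,0)
→ (55, 6).  Check: 55²=3025, 84·6²=3024, difference 1.
n=2: (55,6)∘(55,6) = (55·55+84·6·6, 55·6+6·55) = (6049,660)
n=3: (6049,660)∘(55,6) = (55·6049+84·6·660, 55·660+6·6049) = (665335,72594)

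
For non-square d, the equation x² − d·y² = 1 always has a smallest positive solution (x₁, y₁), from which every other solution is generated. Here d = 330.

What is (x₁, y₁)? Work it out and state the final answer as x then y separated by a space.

109 6

√330 → a₀=18, period (6,36); ℓ=2 even so k=1
a_0=18:  p_0=18·1+0=18,  q_0=18·0+1=1
a_1=6:  p_1=6·18+1=109,  q_1=6·1+0=6
→ (109, 6).  Check: 109²=11881, 330·6²=11880, difference 1.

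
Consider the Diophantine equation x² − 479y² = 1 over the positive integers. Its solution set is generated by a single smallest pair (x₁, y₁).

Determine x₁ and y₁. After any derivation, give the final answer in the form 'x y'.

2989440 136591

√479 → a₀=21, period (1,7,1,3,2,21,2,3,1,7,1,42); ℓ=12 even so k=11
a_0=21:  p_0=21·1+0=21,  q_0=21·0+1=1
…
a_2=7:  p_2=7·22+21=175,  q_2=7·1+1=8
…
a_4=3:  p_4=3·197+175=766,  q_4=3·9+8=35
…
a_6=21:  p_6=21·1729+766=37075,  q_6=21·79+35=1694
…
a_10=7:  p_10=7·340591+264712=2648849,  q_10=7·15562+12095=121029
a_11=1:  p_11=1·2648849+340591=2989440,  q_11=1·121029+15562=136591
→ (2989440, 136591).  Check: 2989440²=8936751513600, 479·136591²=8936751513599, difference 1.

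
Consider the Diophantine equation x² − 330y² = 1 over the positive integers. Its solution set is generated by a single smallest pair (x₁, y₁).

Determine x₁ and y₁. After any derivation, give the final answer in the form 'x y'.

109 6

d=330: √d = [18; 6,36] (ℓ=2, even), read p_1/q_1
step 0: (18, 1)  from 18·(1,0) + (0,1)
step 1: (109, 6)  from 6·(18,1) + (1,0)
fundamental: x₁=109, y₁=6  (since 11881 − 330·36 = 1)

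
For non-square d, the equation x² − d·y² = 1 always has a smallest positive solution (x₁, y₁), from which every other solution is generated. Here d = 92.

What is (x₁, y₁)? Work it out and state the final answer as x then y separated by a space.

d=92: √d = [9; 1,1,2,4,2,1,1,18] (ℓ=8, even), read p_7/q_7
a_0=9:  p_0=9·1+0=9,  q_0=9·0+1=1
a_1=1:  p_1=1·9+1=10,  q_1=1·1+0=1
a_2=1:  p_2=1·10+9=19,  q_2=1·1+1=2
…
a_6=1:  p_6=1·470+211=681,  q_6=1·49+22=71
a_7=1:  p_7=1·681+470=1151,  q_7=1·71+49=120
fundamental: x₁=1151, y₁=120  (since 1324801 − 92·14400 = 1)

1151 120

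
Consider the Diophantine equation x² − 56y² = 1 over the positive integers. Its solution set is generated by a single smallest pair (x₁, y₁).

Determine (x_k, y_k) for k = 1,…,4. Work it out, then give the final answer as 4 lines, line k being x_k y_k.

√56 → a₀=7, period (2,14); ℓ=2 even so k=1
i=0: a=7 ⇒ p=7, q=1
i=1: a=2 ⇒ p=15, q=2
fundamental: x₁=15, y₁=2  (since 225 − 56·4 = 1)
(15+2√56)^2 = 449 + 60√56
(15+2√56)^3 = 13455 + 1798√56
(15+2√56)^4 = 403201 + 53880√56

15 2
449 60
13455 1798
403201 53880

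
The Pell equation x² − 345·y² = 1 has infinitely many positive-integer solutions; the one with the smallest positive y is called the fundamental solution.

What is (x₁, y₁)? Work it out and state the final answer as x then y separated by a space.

6761 364

√345 = [18; 1,1,2,1,6,1,2,1,1,36, …], period ℓ=10 (even) → k=9
step 0: (18, 1)  from 18·(1,0) + (0,1)
…
step 4: (130, 7)  from 1·(93,5) + (37,2)
…
step 6: (1003, 54)  from 1·(873,47) + (130,7)
…
step 8: (3882, 209)  from 1·(2879,155) + (1003,54)
step 9: (6761, 364)  from 1·(3882,209) + (2879,155)
fundamental: x₁=6761, y₁=364  (since 45711121 − 345·132496 = 1)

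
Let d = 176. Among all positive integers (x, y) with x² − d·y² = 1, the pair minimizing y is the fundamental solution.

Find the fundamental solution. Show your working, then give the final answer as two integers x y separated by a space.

d=176: √d = [13; 3,1,3,26] (ℓ=4, even), read p_3/q_3
a_0=13:  p_0=13·1+0=13,  q_0=13·0+1=1
…
a_2=1:  p_2=1·40+13=53,  q_2=1·3+1=4
a_3=3:  p_3=3·53+40=199,  q_3=3·4+3=15
fundamental: x₁=199, y₁=15  (since 39601 − 176·225 = 1)

199 15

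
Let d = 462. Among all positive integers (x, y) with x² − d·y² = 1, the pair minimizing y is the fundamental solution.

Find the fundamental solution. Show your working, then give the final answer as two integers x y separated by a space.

43 2

√462 = [21; 2,42, …], period ℓ=2 (even) → k=1
i=0: a=21 ⇒ p=21, q=1
i=1: a=2 ⇒ p=43, q=2
(x₁, y₁) = (43, 2);  43² − 462·2² = 1 ✓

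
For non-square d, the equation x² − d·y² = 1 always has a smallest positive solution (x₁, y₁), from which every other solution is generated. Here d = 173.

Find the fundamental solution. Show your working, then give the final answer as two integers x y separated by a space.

2499849 190060

[13; 6,1,1,6,26] for √173; ℓ=5 ⇒ convergent index 9
i=0: a=13 ⇒ p=13, q=1
i=1: a=6 ⇒ p=79, q=6
i=2: a=1 ⇒ p=92, q=7
i=3: a=1 ⇒ p=171, q=13
i=4: a=6 ⇒ p=1118, q=85
i=5: a=26 ⇒ p=29239, q=2223
i=6: a=6 ⇒ p=176552, q=13423
i=7: a=1 ⇒ p=205791, q=15646
i=8: a=1 ⇒ p=382343, q=29069
i=9: a=6 ⇒ p=2499849, q=190060
(x₁, y₁) = (2499849, 190060);  2499849² − 173·190060² = 1 ✓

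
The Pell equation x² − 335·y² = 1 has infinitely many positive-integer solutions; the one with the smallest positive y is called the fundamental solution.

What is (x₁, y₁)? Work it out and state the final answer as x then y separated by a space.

604 33

√335 → a₀=18, period (3,3,3,36); ℓ=4 even so k=3
i=0: a=18 ⇒ p=18, q=1
i=1: a=3 ⇒ p=55, q=3
i=2: a=3 ⇒ p=183, q=10
i=3: a=3 ⇒ p=604, q=33
(x₁, y₁) = (604, 33);  604² − 335·33² = 1 ✓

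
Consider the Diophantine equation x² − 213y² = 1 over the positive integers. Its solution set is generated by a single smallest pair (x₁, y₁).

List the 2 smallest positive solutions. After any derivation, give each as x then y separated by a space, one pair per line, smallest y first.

√213 → a₀=14, period (1,1,2,6,1,8,1,6,2,1,1,28); ℓ=12 even so k=11
i=0: a=14 ⇒ p=14, q=1
i=1: a=1 ⇒ p=15, q=1
i=2: a=1 ⇒ p=29, q=2
…
i=4: a=6 ⇒ p=467, q=32
…
i=6: a=8 ⇒ p=4787, q=328
i=7: a=1 ⇒ p=5327, q=365
…
i=10: a=1 ⇒ p=115574, q=7919
i=11: a=1 ⇒ p=194399, q=13320
→ (194399, 13320).  Check: 194399²=37790971201, 213·13320²=37790971200, difference 1.
(x_2, y_2) = (194399·194399 + 213·13320·13320, 194399·13320 + 13320·194399) = (75581942401, 5178789360)

194399 13320
75581942401 5178789360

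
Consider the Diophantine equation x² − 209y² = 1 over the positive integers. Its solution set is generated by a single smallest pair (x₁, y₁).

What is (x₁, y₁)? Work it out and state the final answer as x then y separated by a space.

46551 3220

d=209: √d = [14; 2,5,3,2,3,5,2,28] (ℓ=8, even), read p_7/q_7
a_0=14:  p_0=14·1+0=14,  q_0=14·0+1=1
…
a_2=5:  p_2=5·29+14=159,  q_2=5·2+1=11
a_3=3:  p_3=3·159+29=506,  q_3=3·11+2=35
…
a_5=3:  p_5=3·1171+506=4019,  q_5=3·81+35=278
a_6=5:  p_6=5·4019+1171=21266,  q_6=5·278+81=1471
a_7=2:  p_7=2·21266+4019=46551,  q_7=2·1471+278=3220
→ (46551, 3220).  Check: 46551²=2166995601, 209·3220²=2166995600, difference 1.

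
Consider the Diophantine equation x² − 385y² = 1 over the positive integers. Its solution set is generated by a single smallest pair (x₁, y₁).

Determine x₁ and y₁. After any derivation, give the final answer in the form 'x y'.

√385 → a₀=19, period (1,1,1,1,1,…,1,1,38); ℓ=16 even so k=15
k=0  a_k=19  p_k/q_k = 19/1
…
k=9  a_k=1  p_k/q_k = 2747/140
k=10  a_k=3  p_k/q_k = 10262/523
…
k=12  a_k=1  p_k/q_k = 23271/1186
k=13  a_k=1  p_k/q_k = 36280/1849
k=14  a_k=1  p_k/q_k = 59551/3035
k=15  a_k=1  p_k/q_k = 95831/4884
fundamental: x₁=95831, y₁=4884  (since 9183580561 − 385·23853456 = 1)

95831 4884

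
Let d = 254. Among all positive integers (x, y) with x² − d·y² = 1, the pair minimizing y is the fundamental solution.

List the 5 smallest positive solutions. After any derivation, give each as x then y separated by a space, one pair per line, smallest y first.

d=254: √d = [15; 1,14,1,30] (ℓ=4, even), read p_3/q_3
k=0  a_k=15  p_k/q_k = 15/1
k=1  a_k=1  p_k/q_k = 16/1
k=2  a_k=14  p_k/q_k = 239/15
k=3  a_k=1  p_k/q_k = 255/16
→ (255, 16).  Check: 255²=65025, 254·16²=65024, difference 1.
(255+16√254)^2 = 130049 + 8160√254
(255+16√254)^3 = 66324735 + 4161584√254
(255+16√254)^4 = 33825484801 + 2122399680√254
(255+16√254)^5 = 17250930923775 + 1082419675216√254

255 16
130049 8160
66324735 4161584
33825484801 2122399680
17250930923775 1082419675216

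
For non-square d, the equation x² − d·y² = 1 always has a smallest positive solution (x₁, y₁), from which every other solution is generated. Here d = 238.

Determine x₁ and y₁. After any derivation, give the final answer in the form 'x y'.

11663 756

[15; 2,2,1,14,1,2,2,30] for √238; ℓ=8 ⇒ convergent index 7
a_0=15:  p_0=15·1+0=15,  q_0=15·0+1=1
…
a_6=2:  p_6=2·1697+1589=4983,  q_6=2·110+103=323
a_7=2:  p_7=2·4983+1697=11663,  q_7=2·323+110=756
→ (11663, 756).  Check: 11663²=136025569, 238·756²=136025568, difference 1.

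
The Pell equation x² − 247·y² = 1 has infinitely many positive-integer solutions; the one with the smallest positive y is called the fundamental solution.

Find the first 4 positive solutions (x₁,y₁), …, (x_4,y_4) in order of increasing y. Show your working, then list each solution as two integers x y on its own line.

√247 → a₀=15, period (1,2,1,1,9,1,9,1,1,2,1,30); ℓ=12 even so k=11
a_0=15:  p_0=15·1+0=15,  q_0=15·0+1=1
…
a_3=1:  p_3=1·47+16=63,  q_3=1·3+1=4
…
a_8=1:  p_8=1·11520+1163=12683,  q_8=1·733+74=807
a_9=1:  p_9=1·12683+11520=24203,  q_9=1·807+733=1540
a_10=2:  p_10=2·24203+12683=61089,  q_10=2·1540+807=3887
a_11=1:  p_11=1·61089+24203=85292,  q_11=1·3887+1540=5427
(x₁, y₁) = (85292, 5427);  85292² − 247·5427² = 1 ✓
n=2: (85292,5427)∘(85292,5427) = (85292·85292+247·5427·5427, 85292·5427+5427·85292) = (14549450527,925759368)
n=3: (14549450527,925759368)∘(85292,5427) = (85292·14549450527+247·5427·925759368, 85292·925759368+5427·14549450527) = (2481903468612476,157919736025485)
n=4: (2481903468612476,157919736025485)∘(85292,5427) = (85292·2481903468612476+247·5427·157919736025485, 85292·157919736025485+5427·2481903468612476) = (423373021275241155457,26938580249245573872)

85292 5427
14549450527 925759368
2481903468612476 157919736025485
423373021275241155457 26938580249245573872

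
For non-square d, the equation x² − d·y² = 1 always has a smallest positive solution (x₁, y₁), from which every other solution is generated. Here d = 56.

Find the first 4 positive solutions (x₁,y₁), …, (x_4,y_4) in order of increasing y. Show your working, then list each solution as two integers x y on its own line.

15 2
449 60
13455 1798
403201 53880

[7; 2,14] for √56; ℓ=2 ⇒ convergent index 1
a_0=7:  p_0=7·1+0=7,  q_0=7·0+1=1
a_1=2:  p_1=2·7+1=15,  q_1=2·1+0=2
(x₁, y₁) = (15, 2);  15² − 56·2² = 1 ✓
(15+2√56)^2 = 449 + 60√56
(15+2√56)^3 = 13455 + 1798√56
(15+2√56)^4 = 403201 + 53880√56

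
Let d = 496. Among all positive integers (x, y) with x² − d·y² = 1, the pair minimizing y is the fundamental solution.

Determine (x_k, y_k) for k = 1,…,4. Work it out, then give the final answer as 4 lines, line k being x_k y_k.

4620799 207480
42703566796801 1917446753040
394649197502177907199 17720272078000750440
3647189234337689639247667201 163763630995505661818050080

√496 = [22; 3,1,2,4,1,…,1,3,44, …], period ℓ=16 (even) → k=15
i=0: a=22 ⇒ p=22, q=1
…
i=2: a=1 ⇒ p=89, q=4
…
i=4: a=4 ⇒ p=1069, q=48
i=5: a=1 ⇒ p=1314, q=59
…
i=7: a=2 ⇒ p=6080, q=273
…
i=9: a=2 ⇒ p=35166, q=1579
…
i=12: a=4 ⇒ p=389209, q=17476
…
i=14: a=1 ⇒ p=1252502, q=56239
i=15: a=3 ⇒ p=4620799, q=207480
(x₁, y₁) = (4620799, 207480);  4620799² − 496·207480² = 1 ✓
k=2:  x_2 = 4620799·4620799+496·207480·207480 = 42703566796801,  y_2 = 4620799·207480+207480·4620799 = 1917446753040
k=3:  x_3 = 4620799·42703566796801+496·207480·1917446753040 = 394649197502177907199,  y_3 = 4620799·1917446753040+207480·42703566796801 = 17720272078000750440
k=4:  x_4 = 4620799·394649197502177907199+496·207480·17720272078000750440 = 3647189234337689639247667201,  y_4 = 4620799·17720272078000750440+207480·394649197502177907199 = 163763630995505661818050080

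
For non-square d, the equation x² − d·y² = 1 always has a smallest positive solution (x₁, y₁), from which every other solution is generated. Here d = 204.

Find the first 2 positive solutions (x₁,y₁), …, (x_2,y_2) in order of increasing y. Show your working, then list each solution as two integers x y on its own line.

[14; 3,1,1,6,1,1,3,28] for √204; ℓ=8 ⇒ convergent index 7
step 0: (14, 1)  from 14·(1,0) + (0,1)
…
step 4: (657, 46)  from 6·(100,7) + (57,4)
…
step 6: (1414, 99)  from 1·(757,53) + (657,46)
step 7: (4999, 350)  from 3·(1414,99) + (757,53)
(x₁, y₁) = (4999, 350);  4999² − 204·350² = 1 ✓
n=2: (4999,350)∘(4999,350) = (4999·4999+204·350·350, 4999·350+350·4999) = (49980001,3499300)

4999 350
49980001 3499300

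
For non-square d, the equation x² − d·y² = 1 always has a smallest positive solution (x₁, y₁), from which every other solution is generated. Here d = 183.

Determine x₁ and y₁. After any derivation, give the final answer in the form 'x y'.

√183 → a₀=13, period (1,1,8,1,1,26); ℓ=6 even so k=5
step 0: (13, 1)  from 13·(1,0) + (0,1)
…
step 4: (257, 19)  from 1·(230,17) + (27,2)
step 5: (487, 36)  from 1·(257,19) + (230,17)
→ (487, 36).  Check: 487²=237169, 183·36²=237168, difference 1.

487 36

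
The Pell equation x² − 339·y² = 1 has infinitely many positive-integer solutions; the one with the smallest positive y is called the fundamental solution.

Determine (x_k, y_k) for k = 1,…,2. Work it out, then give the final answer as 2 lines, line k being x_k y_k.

√339 = [18; 2,2,2,1,17,1,2,2,2,36, …], period ℓ=10 (even) → k=9
i=0: a=18 ⇒ p=18, q=1
i=1: a=2 ⇒ p=37, q=2
…
i=4: a=1 ⇒ p=313, q=17
i=5: a=17 ⇒ p=5542, q=301
i=6: a=1 ⇒ p=5855, q=318
…
i=8: a=2 ⇒ p=40359, q=2192
i=9: a=2 ⇒ p=97970, q=5321
fundamental: x₁=97970, y₁=5321  (since 9598120900 − 339·28313041 = 1)
(97970+5321√339)^2 = 19196241799 + 1042596740√339

97970 5321
19196241799 1042596740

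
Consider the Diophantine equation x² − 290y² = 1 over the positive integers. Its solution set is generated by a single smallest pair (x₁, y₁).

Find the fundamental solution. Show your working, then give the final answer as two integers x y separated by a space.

√290 → a₀=17, period (34); ℓ=1 odd so k=1
a_0=17:  p_0=17·1+0=17,  q_0=17·0+1=1
a_1=34:  p_1=34·17+1=579,  q_1=34·1+0=34
fundamental: x₁=579, y₁=34  (since 335241 − 290·1156 = 1)

579 34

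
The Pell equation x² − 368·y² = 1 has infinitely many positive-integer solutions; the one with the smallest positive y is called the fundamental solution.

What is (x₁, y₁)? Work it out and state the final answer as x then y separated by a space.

√368 → a₀=19, period (5,2,5,38); ℓ=4 even so k=3
i=0: a=19 ⇒ p=19, q=1
i=1: a=5 ⇒ p=96, q=5
i=2: a=2 ⇒ p=211, q=11
i=3: a=5 ⇒ p=1151, q=60
fundamental: x₁=1151, y₁=60  (since 1324801 − 368·3600 = 1)

1151 60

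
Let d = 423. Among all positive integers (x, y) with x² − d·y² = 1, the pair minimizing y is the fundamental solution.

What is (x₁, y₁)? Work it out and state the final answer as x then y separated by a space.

4607 224

d=423: √d = [20; 1,1,3,4,3,1,1,40] (ℓ=8, even), read p_7/q_7
i=0: a=20 ⇒ p=20, q=1
i=1: a=1 ⇒ p=21, q=1
i=2: a=1 ⇒ p=41, q=2
…
i=5: a=3 ⇒ p=1995, q=97
i=6: a=1 ⇒ p=2612, q=127
i=7: a=1 ⇒ p=4607, q=224
→ (4607, 224).  Check: 4607²=21224449, 423·224²=21224448, difference 1.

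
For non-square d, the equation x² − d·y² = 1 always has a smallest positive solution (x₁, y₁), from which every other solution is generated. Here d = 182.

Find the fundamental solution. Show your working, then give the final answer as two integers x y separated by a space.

27 2

√182 = [13; 2,26, …], period ℓ=2 (even) → k=1
a_0=13:  p_0=13·1+0=13,  q_0=13·0+1=1
a_1=2:  p_1=2·13+1=27,  q_1=2·1+0=2
(x₁, y₁) = (27, 2);  27² − 182·2² = 1 ✓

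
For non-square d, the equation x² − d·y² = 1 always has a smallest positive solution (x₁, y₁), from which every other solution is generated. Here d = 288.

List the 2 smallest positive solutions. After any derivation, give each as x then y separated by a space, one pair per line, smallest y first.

√288 → a₀=16, period (1,32); ℓ=2 even so k=1
i=0: a=16 ⇒ p=16, q=1
i=1: a=1 ⇒ p=17, q=1
→ (17, 1).  Check: 17²=289, 288·1²=288, difference 1.
(x_2, y_2) = (17·17 + 288·1·1, 17·1 + 1·17) = (577, 34)

17 1
577 34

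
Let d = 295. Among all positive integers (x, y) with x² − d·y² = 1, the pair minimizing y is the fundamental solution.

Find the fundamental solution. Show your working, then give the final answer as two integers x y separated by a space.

d=295: √d = [17; 5,1,2,3,2,6,2,3,2,1,5,34] (ℓ=12, even), read p_11/q_11
i=0: a=17 ⇒ p=17, q=1
i=1: a=5 ⇒ p=86, q=5
…
i=4: a=3 ⇒ p=979, q=57
i=5: a=2 ⇒ p=2250, q=131
i=6: a=6 ⇒ p=14479, q=843
i=7: a=2 ⇒ p=31208, q=1817
i=8: a=3 ⇒ p=108103, q=6294
…
i=10: a=1 ⇒ p=355517, q=20699
i=11: a=5 ⇒ p=2024999, q=117900
→ (2024999, 117900).  Check: 2024999²=4100620950001, 295·117900²=4100620950000, difference 1.

2024999 117900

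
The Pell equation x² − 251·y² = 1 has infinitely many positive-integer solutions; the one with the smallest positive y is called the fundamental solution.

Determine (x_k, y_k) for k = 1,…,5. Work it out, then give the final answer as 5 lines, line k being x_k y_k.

√251 = [15; 1,5,2,1,2,…,5,1,30, …], period ℓ=14 (even) → k=13
k=0  a_k=15  p_k/q_k = 15/1
k=1  a_k=1  p_k/q_k = 16/1
k=2  a_k=5  p_k/q_k = 95/6
k=3  a_k=2  p_k/q_k = 206/13
k=4  a_k=1  p_k/q_k = 301/19
k=5  a_k=2  p_k/q_k = 808/51
k=6  a_k=2  p_k/q_k = 1917/121
k=7  a_k=15  p_k/q_k = 29563/1866
k=8  a_k=2  p_k/q_k = 61043/3853
k=9  a_k=2  p_k/q_k = 151649/9572
k=10  a_k=1  p_k/q_k = 212692/13425
…
k=12  a_k=5  p_k/q_k = 3097857/195535
k=13  a_k=1  p_k/q_k = 3674890/231957
→ (3674890, 231957).  Check: 3674890²=13504816512100, 251·231957²=13504816512099, difference 1.
k=2:  x_2 = 3674890·3674890+251·231957·231957 = 27009633024199,  y_2 = 3674890·231957+231957·3674890 = 1704832919460
k=3:  x_3 = 3674890·27009633024199+251·231957·1704832919460 = 198514860608593651330,  y_3 = 3674890·1704832919460+231957·27009633024199 = 12530146894788486843
k=4:  x_4 = 3674890·198514860608593651330+251·231957·12530146894788486843 = 1459040552203802437039183201,  y_4 = 3674890·12530146894788486843+231957·198514860608593651330 = 92093823044376819996025080
k=5:  x_5 = 3674890·1459040552203802437039183201+251·231957·92093823044376819996025080 = 10723627069776264560841239313394450,  y_5 = 3674890·92093823044376819996025080+231957·1459040552203802437039183201 = 676869338735087333923490423995557

3674890 231957
27009633024199 1704832919460
198514860608593651330 12530146894788486843
1459040552203802437039183201 92093823044376819996025080
10723627069776264560841239313394450 676869338735087333923490423995557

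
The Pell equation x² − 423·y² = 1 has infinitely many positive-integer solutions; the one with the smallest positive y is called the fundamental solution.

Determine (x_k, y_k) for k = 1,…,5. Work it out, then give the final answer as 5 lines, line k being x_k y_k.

4607 224
42448897 2063936
391124132351 19017106080
3603817713033217 175223613357184
33205576016763929087 1614510354455987296

[20; 1,1,3,4,3,1,1,40] for √423; ℓ=8 ⇒ convergent index 7
i=0: a=20 ⇒ p=20, q=1
…
i=2: a=1 ⇒ p=41, q=2
i=3: a=3 ⇒ p=144, q=7
i=4: a=4 ⇒ p=617, q=30
…
i=6: a=1 ⇒ p=2612, q=127
i=7: a=1 ⇒ p=4607, q=224
(x₁, y₁) = (4607, 224);  4607² − 423·224² = 1 ✓
(4607+224√423)^2 = 42448897 + 2063936√423
(4607+224√423)^3 = 391124132351 + 19017106080√423
(4607+224√423)^4 = 3603817713033217 + 175223613357184√423
(4607+224√423)^5 = 33205576016763929087 + 1614510354455987296√423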